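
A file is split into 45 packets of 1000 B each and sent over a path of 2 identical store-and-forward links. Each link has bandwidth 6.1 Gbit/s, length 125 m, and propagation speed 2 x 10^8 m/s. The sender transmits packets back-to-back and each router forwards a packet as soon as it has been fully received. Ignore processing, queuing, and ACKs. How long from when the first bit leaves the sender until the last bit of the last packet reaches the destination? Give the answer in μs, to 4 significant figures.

61.58 μs

Per-hop transmission t_tx = L/R = 8000/6100000000 = 1.31148 μs.
Per-hop propagation t_prop = 125/200000000 = 0.625 μs.
Pipeline fill: first packet needs 2·t_tx to clear all hops; remaining 44 packets each add one t_tx.
Total = (2+45-1)·t_tx + 2·t_prop = 46·1.31148 + 2·0.625 = 61.58 μs.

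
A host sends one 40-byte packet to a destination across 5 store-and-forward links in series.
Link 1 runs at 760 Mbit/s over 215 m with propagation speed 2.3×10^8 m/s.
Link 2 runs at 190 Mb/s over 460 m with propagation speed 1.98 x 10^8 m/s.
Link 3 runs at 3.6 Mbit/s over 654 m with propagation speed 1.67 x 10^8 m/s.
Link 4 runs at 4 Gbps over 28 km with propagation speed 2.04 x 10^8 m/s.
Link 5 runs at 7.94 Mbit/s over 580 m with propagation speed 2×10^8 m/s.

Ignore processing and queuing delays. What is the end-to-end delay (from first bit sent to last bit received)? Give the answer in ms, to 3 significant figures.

0.279 ms

L = 40 × 8 = 320 bits.
Transmission delays (L/R per hop): 0.000421053, 0.00168421, 0.0888889, 8e-05, 0.0403023 ms; sum = 0.131376 ms.
Propagation delays (d/s per hop): 0.000934783, 0.00232323, 0.00391617, 0.137255, 0.0029 ms; sum = 0.147329 ms.
End-to-end = 0.279 ms.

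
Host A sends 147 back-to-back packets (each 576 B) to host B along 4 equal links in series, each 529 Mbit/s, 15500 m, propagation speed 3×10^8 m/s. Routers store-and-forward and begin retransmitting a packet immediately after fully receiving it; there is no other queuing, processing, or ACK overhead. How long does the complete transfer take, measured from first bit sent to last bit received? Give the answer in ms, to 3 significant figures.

Per-hop transmission t_tx = L/R = 4608/529000000 = 0.00871078 ms.
Per-hop propagation t_prop = 15500/300000000 = 0.0516667 ms.
Pipeline fill: first packet needs 4·t_tx to clear all hops; remaining 146 packets each add one t_tx.
Total = (4+147-1)·t_tx + 4·t_prop = 150·0.00871078 + 4·0.0516667 = 1.51 ms.

1.51 ms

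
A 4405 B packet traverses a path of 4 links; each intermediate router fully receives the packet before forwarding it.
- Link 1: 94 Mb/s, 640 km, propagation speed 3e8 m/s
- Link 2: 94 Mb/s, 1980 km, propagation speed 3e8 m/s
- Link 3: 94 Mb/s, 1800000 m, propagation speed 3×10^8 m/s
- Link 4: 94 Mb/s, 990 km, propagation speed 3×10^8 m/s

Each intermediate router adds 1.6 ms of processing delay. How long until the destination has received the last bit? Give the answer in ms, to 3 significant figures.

L = 4405 × 8 = 35240 bits.
Transmission delay per hop = L/R = 35240/94000000 = 0.374894 ms; 4 hops → 1.49957 ms.
Propagation delays (d/s per hop): 2.13333, 6.6, 6, 3.3 ms; sum = 18.0333 ms.
Processing at 3 router(s): 3 × 1.6 ms = 4.8 ms.
End-to-end = 24.3 ms.

24.3 ms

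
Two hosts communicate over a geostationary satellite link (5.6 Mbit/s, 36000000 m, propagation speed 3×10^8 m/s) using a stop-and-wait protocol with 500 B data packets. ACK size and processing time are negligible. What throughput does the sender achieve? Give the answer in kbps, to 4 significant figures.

t_tx = L/R = 4000/5600000 = 0.000714286 s.
t_prop = 36000000/300000000 = 0.12 s; RTT = 0.24 s.
Cycle = t_tx + RTT = 0.240714 s.
Throughput = L / cycle = 4000 / 0.240714 = 16.62 kbps.

16.62 kbps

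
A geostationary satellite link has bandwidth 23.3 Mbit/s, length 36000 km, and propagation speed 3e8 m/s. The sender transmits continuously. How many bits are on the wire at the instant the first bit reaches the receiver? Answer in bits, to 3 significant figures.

2800000 bits

Propagation delay = 36000000 / 300000000 = 0.12 s.
BDP = R × t_prop = 23300000 × 0.12 = 2796000 bits.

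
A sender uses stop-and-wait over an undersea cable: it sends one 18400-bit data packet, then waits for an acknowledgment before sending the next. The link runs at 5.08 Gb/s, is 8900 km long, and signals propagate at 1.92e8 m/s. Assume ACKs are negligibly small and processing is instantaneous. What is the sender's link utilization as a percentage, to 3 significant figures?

t_tx = L/R = 18400/5080000000 = 3.62205e-06 s.
t_prop = 8900000/192000000 = 0.0463542 s; RTT = 0.0927083 s.
Cycle = t_tx + RTT = 0.092712 s.
Utilization = t_tx / cycle = 3.62205e-06/0.092712 = 0.00391 %.

0.00391 %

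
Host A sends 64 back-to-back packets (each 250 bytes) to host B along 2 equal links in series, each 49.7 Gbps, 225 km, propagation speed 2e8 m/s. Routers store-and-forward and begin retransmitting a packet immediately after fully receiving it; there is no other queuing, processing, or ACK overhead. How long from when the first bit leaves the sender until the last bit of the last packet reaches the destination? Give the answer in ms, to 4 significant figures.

2.253 ms

Per-hop transmission t_tx = L/R = 2000/49700000000 = 4.02414e-05 ms.
Per-hop propagation t_prop = 225000/200000000 = 1.125 ms.
Pipeline fill: first packet needs 2·t_tx to clear all hops; remaining 63 packets each add one t_tx.
Total = (2+64-1)·t_tx + 2·t_prop = 65·4.02414e-05 + 2·1.125 = 2.253 ms.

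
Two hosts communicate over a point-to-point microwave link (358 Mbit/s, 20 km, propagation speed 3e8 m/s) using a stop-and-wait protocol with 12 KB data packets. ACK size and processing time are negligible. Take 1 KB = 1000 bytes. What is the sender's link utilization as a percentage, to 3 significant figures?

t_tx = L/R = 96000/358000000 = 0.000268156 s.
t_prop = 20000/300000000 = 6.66667e-05 s; RTT = 0.000133333 s.
Cycle = t_tx + RTT = 0.00040149 s.
Utilization = t_tx / cycle = 0.000268156/0.00040149 = 66.8 %.

66.8 %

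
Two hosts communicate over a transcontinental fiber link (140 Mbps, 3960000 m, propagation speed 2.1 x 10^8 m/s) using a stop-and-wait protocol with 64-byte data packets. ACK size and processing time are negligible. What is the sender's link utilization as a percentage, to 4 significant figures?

0.009696 %

t_tx = L/R = 512/140000000 = 3.65714e-06 s.
t_prop = 3960000/210000000 = 0.0188571 s; RTT = 0.0377143 s.
Cycle = t_tx + RTT = 0.0377179 s.
Utilization = t_tx / cycle = 3.65714e-06/0.0377179 = 0.009696 %.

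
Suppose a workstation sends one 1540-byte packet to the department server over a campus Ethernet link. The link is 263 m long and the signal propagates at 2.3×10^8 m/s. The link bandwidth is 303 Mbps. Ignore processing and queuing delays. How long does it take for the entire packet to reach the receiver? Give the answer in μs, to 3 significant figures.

L = 1540 × 8 = 12320 bits.
Transmission delay = L/R = 12320 / 303000000 = 40.6601 μs.
Propagation delay = d/s = 263 m / 2.3e+08 m/s = 1.14348 μs.
Total = 41.8 μs.

41.8 μs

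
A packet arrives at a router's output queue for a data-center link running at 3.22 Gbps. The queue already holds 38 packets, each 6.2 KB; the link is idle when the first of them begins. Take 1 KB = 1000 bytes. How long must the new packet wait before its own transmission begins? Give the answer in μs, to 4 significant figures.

585.3 μs

Each queued packet: L/R = 49600/3220000000 = 15.4037 μs.
38 queued → 585.342 μs.
Queuing delay = 585.3 μs.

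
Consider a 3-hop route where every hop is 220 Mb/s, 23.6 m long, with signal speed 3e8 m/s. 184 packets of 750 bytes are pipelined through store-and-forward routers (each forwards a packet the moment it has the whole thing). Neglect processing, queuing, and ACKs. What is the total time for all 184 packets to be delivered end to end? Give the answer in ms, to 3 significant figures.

5.07 ms

Per-hop transmission t_tx = L/R = 6000/220000000 = 0.0272727 ms.
Per-hop propagation t_prop = 23.6/300000000 = 7.86667e-05 ms.
Pipeline fill: first packet needs 3·t_tx to clear all hops; remaining 183 packets each add one t_tx.
Total = (3+184-1)·t_tx + 3·t_prop = 186·0.0272727 + 3·7.86667e-05 = 5.07 ms.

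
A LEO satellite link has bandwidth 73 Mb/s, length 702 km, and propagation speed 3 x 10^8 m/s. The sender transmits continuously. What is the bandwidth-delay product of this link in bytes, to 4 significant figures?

Propagation delay = 702000 / 300000000 = 0.00234 s.
BDP = R × t_prop = 73000000 × 0.00234 = 170820 bits.
In bytes: 170820/8 = 21350 bytes.

21350 bytes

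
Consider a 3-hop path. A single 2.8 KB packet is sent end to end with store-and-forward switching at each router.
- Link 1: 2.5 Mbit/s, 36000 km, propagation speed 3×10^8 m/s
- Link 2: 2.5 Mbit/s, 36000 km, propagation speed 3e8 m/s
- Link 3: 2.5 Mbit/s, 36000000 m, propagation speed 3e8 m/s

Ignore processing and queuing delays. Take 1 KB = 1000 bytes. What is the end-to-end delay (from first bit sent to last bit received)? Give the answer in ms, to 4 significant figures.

L = 22400 bits.
Transmission delay per hop = L/R = 22400/2500000 = 8.96 ms; 3 hops → 26.88 ms.
Propagation delays (d/s per hop): 120, 120, 120 ms; sum = 360 ms.
End-to-end = 386.9 ms.

386.9 ms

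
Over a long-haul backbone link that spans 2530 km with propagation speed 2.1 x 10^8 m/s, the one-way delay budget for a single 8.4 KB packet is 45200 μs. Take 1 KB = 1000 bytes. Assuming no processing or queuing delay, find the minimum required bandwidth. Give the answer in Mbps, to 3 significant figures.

L = 67200 bits.
Propagation delay = 2530000 / 210000000 = 12047.6 μs.
Transmission budget = 45200 − 12047.6 = 33152.4 μs.
R ≥ L / t_tx = 67200 bits / 0.0331524 s = 2.03 Mbps.

2.03 Mbps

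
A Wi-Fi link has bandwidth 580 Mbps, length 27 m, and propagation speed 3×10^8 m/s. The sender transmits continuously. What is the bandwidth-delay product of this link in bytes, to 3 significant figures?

Propagation delay = 27 / 300000000 = 9e-08 s.
BDP = R × t_prop = 580000000 × 9e-08 = 52.2 bits.
In bytes: 52.2/8 = 6.53 bytes.

6.53 bytes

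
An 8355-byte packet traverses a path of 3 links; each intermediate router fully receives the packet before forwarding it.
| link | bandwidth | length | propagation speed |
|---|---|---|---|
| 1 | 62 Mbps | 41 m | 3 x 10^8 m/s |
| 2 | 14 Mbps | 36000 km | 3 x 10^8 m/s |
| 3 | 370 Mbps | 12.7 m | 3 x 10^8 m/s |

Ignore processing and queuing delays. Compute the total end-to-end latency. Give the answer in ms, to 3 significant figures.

L = 8355 × 8 = 66840 bits.
Transmission delays (L/R per hop): 1.07806, 4.77429, 0.180649 ms; sum = 6.033 ms.
Propagation delays (d/s per hop): 0.000136667, 120, 4.23333e-05 ms; sum = 120 ms.
End-to-end = 126 ms.

126 ms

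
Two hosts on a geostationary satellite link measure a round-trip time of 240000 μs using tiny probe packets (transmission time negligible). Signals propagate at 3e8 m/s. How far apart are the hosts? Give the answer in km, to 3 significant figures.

One-way propagation = RTT/2 = 120000 μs.
d = s × t = 300000000 × 0.12 = 36000 km.

36000 km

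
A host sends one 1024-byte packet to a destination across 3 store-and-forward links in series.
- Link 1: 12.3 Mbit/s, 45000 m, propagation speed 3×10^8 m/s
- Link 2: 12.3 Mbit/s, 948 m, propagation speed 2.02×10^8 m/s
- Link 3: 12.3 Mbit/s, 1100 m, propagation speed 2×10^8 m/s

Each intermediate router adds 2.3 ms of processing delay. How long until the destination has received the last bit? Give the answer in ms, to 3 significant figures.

L = 1024 × 8 = 8192 bits.
Transmission delay per hop = L/R = 8192/12300000 = 0.666016 ms; 3 hops → 1.99805 ms.
Propagation delays (d/s per hop): 0.15, 0.00469307, 0.0055 ms; sum = 0.160193 ms.
Processing at 2 router(s): 2 × 2.3 ms = 4.6 ms.
End-to-end = 6.76 ms.

6.76 ms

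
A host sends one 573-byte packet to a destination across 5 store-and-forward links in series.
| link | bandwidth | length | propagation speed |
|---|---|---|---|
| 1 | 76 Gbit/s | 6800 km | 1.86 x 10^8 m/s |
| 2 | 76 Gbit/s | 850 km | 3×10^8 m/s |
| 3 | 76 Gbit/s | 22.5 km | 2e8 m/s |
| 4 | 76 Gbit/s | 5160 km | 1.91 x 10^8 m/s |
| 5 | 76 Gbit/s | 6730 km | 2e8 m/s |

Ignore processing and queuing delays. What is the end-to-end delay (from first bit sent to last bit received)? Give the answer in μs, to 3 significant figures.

L = 573 × 8 = 4584 bits.
Transmission delay per hop = L/R = 4584/76000000000 = 0.0603158 μs; 5 hops → 0.301579 μs.
Propagation delays (d/s per hop): 36559.1, 2833.33, 112.5, 27015.7, 33650 μs; sum = 100171 μs.
End-to-end = 100000 μs.

100000 μs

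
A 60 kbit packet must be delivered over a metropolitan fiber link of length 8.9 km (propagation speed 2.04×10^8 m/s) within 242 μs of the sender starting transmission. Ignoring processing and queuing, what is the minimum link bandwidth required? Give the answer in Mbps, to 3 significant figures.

302 Mbps

Propagation delay = 8900 / 204000000 = 43.6275 μs.
Transmission budget = 242 − 43.6275 = 198.373 μs.
R ≥ L / t_tx = 60000 bits / 0.000198373 s = 302 Mbps.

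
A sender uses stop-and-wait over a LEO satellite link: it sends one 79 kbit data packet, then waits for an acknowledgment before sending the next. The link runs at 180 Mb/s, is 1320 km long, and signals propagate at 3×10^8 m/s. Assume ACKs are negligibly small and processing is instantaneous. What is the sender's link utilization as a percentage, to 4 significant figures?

t_tx = L/R = 79000/180000000 = 0.000438889 s.
t_prop = 1320000/300000000 = 0.0044 s; RTT = 0.0088 s.
Cycle = t_tx + RTT = 0.00923889 s.
Utilization = t_tx / cycle = 0.000438889/0.00923889 = 4.750 %.

4.750 %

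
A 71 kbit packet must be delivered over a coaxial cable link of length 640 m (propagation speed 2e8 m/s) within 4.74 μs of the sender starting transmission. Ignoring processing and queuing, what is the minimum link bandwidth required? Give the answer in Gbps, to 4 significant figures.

46.10 Gbps

Propagation delay = 640 / 200000000 = 3.2 μs.
Transmission budget = 4.74 − 3.2 = 1.54 μs.
R ≥ L / t_tx = 71000 bits / 1.54e-06 s = 46.10 Gbps.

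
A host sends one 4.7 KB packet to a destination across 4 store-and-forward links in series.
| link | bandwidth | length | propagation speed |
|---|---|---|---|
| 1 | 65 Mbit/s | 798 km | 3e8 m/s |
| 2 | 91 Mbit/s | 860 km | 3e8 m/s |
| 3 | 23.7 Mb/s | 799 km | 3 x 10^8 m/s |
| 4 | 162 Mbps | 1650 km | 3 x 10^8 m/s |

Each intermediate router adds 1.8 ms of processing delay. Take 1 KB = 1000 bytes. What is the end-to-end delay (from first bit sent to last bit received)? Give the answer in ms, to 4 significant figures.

21.90 ms

L = 37600 bits.
Transmission delays (L/R per hop): 0.578462, 0.413187, 1.5865, 0.232099 ms; sum = 2.81025 ms.
Propagation delays (d/s per hop): 2.66, 2.86667, 2.66333, 5.5 ms; sum = 13.69 ms.
Processing at 3 router(s): 3 × 1.8 ms = 5.4 ms.
End-to-end = 21.90 ms.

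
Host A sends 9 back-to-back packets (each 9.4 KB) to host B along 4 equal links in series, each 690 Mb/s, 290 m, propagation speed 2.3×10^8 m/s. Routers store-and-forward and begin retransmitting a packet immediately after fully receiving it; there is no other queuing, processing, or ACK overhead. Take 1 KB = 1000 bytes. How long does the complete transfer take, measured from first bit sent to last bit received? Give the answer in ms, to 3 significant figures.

Per-hop transmission t_tx = L/R = 75200/690000000 = 0.108986 ms.
Per-hop propagation t_prop = 290/2.3e+08 = 0.00126087 ms.
Pipeline fill: first packet needs 4·t_tx to clear all hops; remaining 8 packets each add one t_tx.
Total = (4+9-1)·t_tx + 4·t_prop = 12·0.108986 + 4·0.00126087 = 1.31 ms.

1.31 ms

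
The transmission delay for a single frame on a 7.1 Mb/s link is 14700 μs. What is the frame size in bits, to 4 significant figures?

L = R × t_tx = 7100000 b/s × 0.0147 s = 104370 bits.

104400 bits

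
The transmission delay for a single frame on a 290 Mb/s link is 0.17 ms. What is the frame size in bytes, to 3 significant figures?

L = R × t_tx = 290000000 b/s × 0.00017 s = 49300 bits.
In bytes: 49300 / 8 = 6160 bytes.

6160 bytes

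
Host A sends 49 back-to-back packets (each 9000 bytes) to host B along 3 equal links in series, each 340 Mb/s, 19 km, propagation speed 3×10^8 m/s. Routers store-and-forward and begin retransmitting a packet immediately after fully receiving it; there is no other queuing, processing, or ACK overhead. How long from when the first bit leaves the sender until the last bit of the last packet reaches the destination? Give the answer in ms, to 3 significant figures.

11.0 ms

Per-hop transmission t_tx = L/R = 72000/340000000 = 0.211765 ms.
Per-hop propagation t_prop = 19000/300000000 = 0.0633333 ms.
Pipeline fill: first packet needs 3·t_tx to clear all hops; remaining 48 packets each add one t_tx.
Total = (3+49-1)·t_tx + 3·t_prop = 51·0.211765 + 3·0.0633333 = 11.0 ms.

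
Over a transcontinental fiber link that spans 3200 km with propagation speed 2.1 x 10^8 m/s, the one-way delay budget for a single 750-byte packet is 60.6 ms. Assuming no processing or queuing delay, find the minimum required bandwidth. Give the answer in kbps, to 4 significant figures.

L = 6000 bits.
Propagation delay = 3200000 / 210000000 = 15.2381 ms.
Transmission budget = 60.6 − 15.2381 = 45.3619 ms.
R ≥ L / t_tx = 6000 bits / 0.0453619 s = 132.3 kbps.

132.3 kbps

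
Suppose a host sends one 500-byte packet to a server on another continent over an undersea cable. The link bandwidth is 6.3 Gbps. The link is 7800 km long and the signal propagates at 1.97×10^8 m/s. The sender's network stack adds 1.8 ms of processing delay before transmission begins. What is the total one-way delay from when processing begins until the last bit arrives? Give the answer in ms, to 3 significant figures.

41.4 ms

L = 500 × 8 = 4000 bits.
Transmission delay = L/R = 4000 / 6300000000 = 0.000634921 ms.
Propagation delay = d/s = 7800000 m / 197000000 m/s = 39.5939 ms.
Plus processing delay 1.8 ms = 1.8 ms.
Total = 41.4 ms.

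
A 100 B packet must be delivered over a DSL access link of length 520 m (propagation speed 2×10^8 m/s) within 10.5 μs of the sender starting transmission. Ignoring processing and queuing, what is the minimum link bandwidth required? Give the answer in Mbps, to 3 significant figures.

101 Mbps

L = 800 bits.
Propagation delay = 520 / 200000000 = 2.6 μs.
Transmission budget = 10.5 − 2.6 = 7.9 μs.
R ≥ L / t_tx = 800 bits / 7.9e-06 s = 101 Mbps.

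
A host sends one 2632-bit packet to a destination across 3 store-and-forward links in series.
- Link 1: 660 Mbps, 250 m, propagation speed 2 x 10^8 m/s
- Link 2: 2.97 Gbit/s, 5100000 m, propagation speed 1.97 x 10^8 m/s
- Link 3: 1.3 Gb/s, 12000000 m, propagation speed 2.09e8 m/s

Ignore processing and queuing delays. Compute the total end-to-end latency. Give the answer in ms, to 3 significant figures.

Transmission delays (L/R per hop): 0.00398788, 0.000886195, 0.00202462 ms; sum = 0.00689869 ms.
Propagation delays (d/s per hop): 0.00125, 25.8883, 57.4163 ms; sum = 83.3058 ms.
End-to-end = 83.3 ms.

83.3 ms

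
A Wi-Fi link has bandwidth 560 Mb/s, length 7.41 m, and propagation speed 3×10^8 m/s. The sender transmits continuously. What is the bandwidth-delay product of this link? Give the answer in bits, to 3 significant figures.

13.8 bits

Propagation delay = 7.41 / 300000000 = 2.47e-08 s.
BDP = R × t_prop = 560000000 × 2.47e-08 = 13.832 bits.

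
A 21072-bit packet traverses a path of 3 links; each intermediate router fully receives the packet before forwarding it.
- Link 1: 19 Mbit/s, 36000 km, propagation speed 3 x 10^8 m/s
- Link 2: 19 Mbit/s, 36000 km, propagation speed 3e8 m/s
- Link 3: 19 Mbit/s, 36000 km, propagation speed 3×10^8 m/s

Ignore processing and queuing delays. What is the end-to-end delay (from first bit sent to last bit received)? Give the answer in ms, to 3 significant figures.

363 ms

Transmission delay per hop = L/R = 21072/19000000 = 1.10905 ms; 3 hops → 3.32716 ms.
Propagation delays (d/s per hop): 120, 120, 120 ms; sum = 360 ms.
End-to-end = 363 ms.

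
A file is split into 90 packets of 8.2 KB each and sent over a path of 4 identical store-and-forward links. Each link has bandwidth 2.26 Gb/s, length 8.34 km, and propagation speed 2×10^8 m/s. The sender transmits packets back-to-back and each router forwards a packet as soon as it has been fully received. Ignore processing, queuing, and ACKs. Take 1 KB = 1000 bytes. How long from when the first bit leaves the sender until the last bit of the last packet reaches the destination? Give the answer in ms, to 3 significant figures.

Per-hop transmission t_tx = L/R = 65600/2260000000 = 0.0290265 ms.
Per-hop propagation t_prop = 8340/200000000 = 0.0417 ms.
Pipeline fill: first packet needs 4·t_tx to clear all hops; remaining 89 packets each add one t_tx.
Total = (4+90-1)·t_tx + 4·t_prop = 93·0.0290265 + 4·0.0417 = 2.87 ms.

2.87 ms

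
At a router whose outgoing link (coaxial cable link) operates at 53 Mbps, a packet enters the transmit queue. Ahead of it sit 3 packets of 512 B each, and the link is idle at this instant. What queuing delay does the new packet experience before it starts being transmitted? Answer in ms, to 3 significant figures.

0.232 ms

Each queued packet: L/R = 4096/53000000 = 0.077283 ms.
3 queued → 0.231849 ms.
Queuing delay = 0.232 ms.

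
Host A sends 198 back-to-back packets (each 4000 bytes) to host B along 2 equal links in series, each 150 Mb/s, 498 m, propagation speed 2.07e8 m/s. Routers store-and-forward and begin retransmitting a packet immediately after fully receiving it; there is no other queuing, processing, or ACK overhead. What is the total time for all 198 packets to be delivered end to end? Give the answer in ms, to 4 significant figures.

42.46 ms

Per-hop transmission t_tx = L/R = 32000/150000000 = 0.213333 ms.
Per-hop propagation t_prop = 498/2.07e+08 = 0.0024058 ms.
Pipeline fill: first packet needs 2·t_tx to clear all hops; remaining 197 packets each add one t_tx.
Total = (2+198-1)·t_tx + 2·t_prop = 199·0.213333 + 2·0.0024058 = 42.46 ms.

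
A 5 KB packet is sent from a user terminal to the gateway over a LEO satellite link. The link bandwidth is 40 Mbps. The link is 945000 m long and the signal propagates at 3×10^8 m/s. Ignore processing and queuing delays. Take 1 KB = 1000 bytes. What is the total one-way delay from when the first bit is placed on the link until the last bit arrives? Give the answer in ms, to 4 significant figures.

L = 40000 bits.
Transmission delay = L/R = 40000 / 40000000 = 1 ms.
Propagation delay = d/s = 945000 m / 300000000 m/s = 3.15 ms.
Total = 4.150 ms.

4.150 ms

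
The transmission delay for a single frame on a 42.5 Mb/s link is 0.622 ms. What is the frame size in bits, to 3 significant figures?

26400 bits

L = R × t_tx = 42500000 b/s × 0.000622 s = 26435 bits.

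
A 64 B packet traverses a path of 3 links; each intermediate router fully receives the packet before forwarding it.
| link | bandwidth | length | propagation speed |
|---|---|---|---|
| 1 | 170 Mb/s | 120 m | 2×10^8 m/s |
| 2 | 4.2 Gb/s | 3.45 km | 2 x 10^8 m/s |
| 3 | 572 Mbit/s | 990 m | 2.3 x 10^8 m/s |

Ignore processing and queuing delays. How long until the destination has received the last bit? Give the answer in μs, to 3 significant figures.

L = 64 × 8 = 512 bits.
Transmission delays (L/R per hop): 3.01176, 0.121905, 0.895105 μs; sum = 4.02877 μs.
Propagation delays (d/s per hop): 0.6, 17.25, 4.30435 μs; sum = 22.1543 μs.
End-to-end = 26.2 μs.

26.2 μs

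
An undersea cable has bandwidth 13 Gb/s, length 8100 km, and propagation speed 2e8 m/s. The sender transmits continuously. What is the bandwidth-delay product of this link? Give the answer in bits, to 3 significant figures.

Propagation delay = 8100000 / 200000000 = 0.0405 s.
BDP = R × t_prop = 13000000000 × 0.0405 = 526500000 bits.

527000000 bits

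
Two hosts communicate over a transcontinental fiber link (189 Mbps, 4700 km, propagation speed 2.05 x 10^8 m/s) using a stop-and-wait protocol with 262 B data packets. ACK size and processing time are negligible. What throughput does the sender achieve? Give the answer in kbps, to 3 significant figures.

45.7 kbps

t_tx = L/R = 2096/189000000 = 1.10899e-05 s.
t_prop = 4700000/2.05e+08 = 0.0229268 s; RTT = 0.0458537 s.
Cycle = t_tx + RTT = 0.0458647 s.
Throughput = L / cycle = 2096 / 0.0458647 = 45.7 kbps.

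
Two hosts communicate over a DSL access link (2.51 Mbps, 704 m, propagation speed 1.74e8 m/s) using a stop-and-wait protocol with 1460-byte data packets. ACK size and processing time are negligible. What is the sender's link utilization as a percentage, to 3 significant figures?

t_tx = L/R = 11680/2510000 = 0.00465339 s.
t_prop = 704/174000000 = 4.04598e-06 s; RTT = 8.09195e-06 s.
Cycle = t_tx + RTT = 0.00466148 s.
Utilization = t_tx / cycle = 0.00465339/0.00466148 = 99.8 %.

99.8 %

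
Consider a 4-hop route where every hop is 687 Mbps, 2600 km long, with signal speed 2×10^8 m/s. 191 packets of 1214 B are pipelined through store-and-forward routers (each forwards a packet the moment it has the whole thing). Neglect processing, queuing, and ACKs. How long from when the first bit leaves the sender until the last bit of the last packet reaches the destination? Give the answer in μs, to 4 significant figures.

54740 μs

Per-hop transmission t_tx = L/R = 9712/687000000 = 14.1368 μs.
Per-hop propagation t_prop = 2600000/200000000 = 13000 μs.
Pipeline fill: first packet needs 4·t_tx to clear all hops; remaining 190 packets each add one t_tx.
Total = (4+191-1)·t_tx + 4·t_prop = 194·14.1368 + 4·13000 = 54740 μs.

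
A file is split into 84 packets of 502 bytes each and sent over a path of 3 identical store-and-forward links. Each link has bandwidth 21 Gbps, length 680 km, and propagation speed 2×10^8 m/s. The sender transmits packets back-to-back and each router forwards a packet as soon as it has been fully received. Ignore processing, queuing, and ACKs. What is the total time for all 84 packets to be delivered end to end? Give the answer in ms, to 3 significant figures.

Per-hop transmission t_tx = L/R = 4016/21000000000 = 0.000191238 ms.
Per-hop propagation t_prop = 680000/200000000 = 3.4 ms.
Pipeline fill: first packet needs 3·t_tx to clear all hops; remaining 83 packets each add one t_tx.
Total = (3+84-1)·t_tx + 3·t_prop = 86·0.000191238 + 3·3.4 = 10.2 ms.

10.2 ms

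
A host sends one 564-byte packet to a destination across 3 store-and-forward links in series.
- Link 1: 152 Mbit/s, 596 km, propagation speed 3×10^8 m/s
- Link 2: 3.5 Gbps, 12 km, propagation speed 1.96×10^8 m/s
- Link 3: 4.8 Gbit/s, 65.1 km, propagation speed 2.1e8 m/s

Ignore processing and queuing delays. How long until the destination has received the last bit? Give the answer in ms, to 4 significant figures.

2.390 ms

L = 564 × 8 = 4512 bits.
Transmission delays (L/R per hop): 0.0296842, 0.00128914, 0.00094 ms; sum = 0.0319134 ms.
Propagation delays (d/s per hop): 1.98667, 0.0612245, 0.31 ms; sum = 2.35789 ms.
End-to-end = 2.390 ms.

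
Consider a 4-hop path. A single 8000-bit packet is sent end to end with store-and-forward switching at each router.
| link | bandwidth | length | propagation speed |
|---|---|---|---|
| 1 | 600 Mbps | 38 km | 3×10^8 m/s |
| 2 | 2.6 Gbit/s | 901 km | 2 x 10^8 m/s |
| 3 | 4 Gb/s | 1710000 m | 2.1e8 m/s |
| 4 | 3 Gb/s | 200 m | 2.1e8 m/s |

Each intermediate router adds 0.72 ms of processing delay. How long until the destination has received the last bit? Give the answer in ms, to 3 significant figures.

Transmission delays (L/R per hop): 0.0133333, 0.00307692, 0.002, 0.00266667 ms; sum = 0.0210769 ms.
Propagation delays (d/s per hop): 0.126667, 4.505, 8.14286, 0.000952381 ms; sum = 12.7755 ms.
Processing at 3 router(s): 3 × 0.72 ms = 2.16 ms.
End-to-end = 15.0 ms.

15.0 ms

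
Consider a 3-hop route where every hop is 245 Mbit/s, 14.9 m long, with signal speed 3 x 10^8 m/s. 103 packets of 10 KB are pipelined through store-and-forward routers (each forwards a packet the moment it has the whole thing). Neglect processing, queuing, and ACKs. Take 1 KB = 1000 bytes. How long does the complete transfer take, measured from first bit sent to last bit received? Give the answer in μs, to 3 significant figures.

Per-hop transmission t_tx = L/R = 80000/245000000 = 326.531 μs.
Per-hop propagation t_prop = 14.9/300000000 = 0.0496667 μs.
Pipeline fill: first packet needs 3·t_tx to clear all hops; remaining 102 packets each add one t_tx.
Total = (3+103-1)·t_tx + 3·t_prop = 105·326.531 + 3·0.0496667 = 34300 μs.

34300 μs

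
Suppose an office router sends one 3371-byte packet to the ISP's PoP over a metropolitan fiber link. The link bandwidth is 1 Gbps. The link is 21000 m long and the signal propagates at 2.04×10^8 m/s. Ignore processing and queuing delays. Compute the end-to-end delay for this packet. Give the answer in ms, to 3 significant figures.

L = 3371 × 8 = 26968 bits.
Transmission delay = L/R = 26968 / 1000000000 = 0.026968 ms.
Propagation delay = d/s = 21000 m / 204000000 m/s = 0.102941 ms.
Total = 0.130 ms.

0.130 ms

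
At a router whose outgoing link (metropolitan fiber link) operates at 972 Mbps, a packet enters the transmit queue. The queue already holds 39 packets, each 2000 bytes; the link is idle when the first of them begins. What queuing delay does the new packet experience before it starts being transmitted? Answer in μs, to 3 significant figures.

642 μs

Each queued packet: L/R = 16000/972000000 = 16.4609 μs.
39 queued → 641.975 μs.
Queuing delay = 642 μs.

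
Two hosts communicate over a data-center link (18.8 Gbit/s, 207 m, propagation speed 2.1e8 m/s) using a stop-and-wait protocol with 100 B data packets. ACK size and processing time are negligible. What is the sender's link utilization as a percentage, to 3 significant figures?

2.11 %

t_tx = L/R = 800/18800000000 = 4.25532e-08 s.
t_prop = 207/210000000 = 9.85714e-07 s; RTT = 1.97143e-06 s.
Cycle = t_tx + RTT = 2.01398e-06 s.
Utilization = t_tx / cycle = 4.25532e-08/2.01398e-06 = 2.11 %.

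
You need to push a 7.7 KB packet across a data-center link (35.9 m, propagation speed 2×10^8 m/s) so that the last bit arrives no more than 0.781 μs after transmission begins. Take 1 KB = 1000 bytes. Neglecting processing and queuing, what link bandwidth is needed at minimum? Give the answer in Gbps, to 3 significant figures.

L = 61600 bits.
Propagation delay = 35.9 / 200000000 = 0.1795 μs.
Transmission budget = 0.781 − 0.1795 = 0.6015 μs.
R ≥ L / t_tx = 61600 bits / 6.015e-07 s = 102 Gbps.

102 Gbps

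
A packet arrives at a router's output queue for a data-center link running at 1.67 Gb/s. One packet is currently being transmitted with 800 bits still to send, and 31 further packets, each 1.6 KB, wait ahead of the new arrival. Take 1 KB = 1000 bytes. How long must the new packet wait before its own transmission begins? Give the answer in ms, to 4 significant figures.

Each queued packet: L/R = 12800/1670000000 = 0.00766467 ms.
31 queued → 0.237605 ms.
Plus remaining 800 bits of current packet: 0.000479042 ms.
Queuing delay = 0.2381 ms.

0.2381 ms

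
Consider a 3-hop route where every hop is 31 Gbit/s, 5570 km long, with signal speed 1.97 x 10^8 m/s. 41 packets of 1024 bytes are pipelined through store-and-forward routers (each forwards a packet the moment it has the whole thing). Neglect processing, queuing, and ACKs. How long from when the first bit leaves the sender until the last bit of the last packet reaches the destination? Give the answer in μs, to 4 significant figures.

84830 μs

Per-hop transmission t_tx = L/R = 8192/31000000000 = 0.264258 μs.
Per-hop propagation t_prop = 5570000/197000000 = 28274.1 μs.
Pipeline fill: first packet needs 3·t_tx to clear all hops; remaining 40 packets each add one t_tx.
Total = (3+41-1)·t_tx + 3·t_prop = 43·0.264258 + 3·28274.1 = 84830 μs.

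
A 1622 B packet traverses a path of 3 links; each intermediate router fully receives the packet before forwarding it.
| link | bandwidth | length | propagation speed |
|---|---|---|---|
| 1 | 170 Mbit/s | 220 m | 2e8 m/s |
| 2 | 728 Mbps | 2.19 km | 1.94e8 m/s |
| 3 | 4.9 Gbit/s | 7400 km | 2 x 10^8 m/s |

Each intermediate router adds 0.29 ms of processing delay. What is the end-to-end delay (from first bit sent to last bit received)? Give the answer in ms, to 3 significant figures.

37.7 ms

L = 1622 × 8 = 12976 bits.
Transmission delays (L/R per hop): 0.0763294, 0.0178242, 0.00264816 ms; sum = 0.0968018 ms.
Propagation delays (d/s per hop): 0.0011, 0.0112887, 37 ms; sum = 37.0124 ms.
Processing at 2 router(s): 2 × 0.29 ms = 0.58 ms.
End-to-end = 37.7 ms.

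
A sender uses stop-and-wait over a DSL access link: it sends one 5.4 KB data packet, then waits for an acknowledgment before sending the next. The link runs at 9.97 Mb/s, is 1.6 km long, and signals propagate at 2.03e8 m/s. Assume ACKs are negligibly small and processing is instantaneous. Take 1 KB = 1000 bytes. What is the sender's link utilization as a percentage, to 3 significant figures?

t_tx = L/R = 43200/9970000 = 0.004333 s.
t_prop = 1600/2.03e+08 = 7.88177e-06 s; RTT = 1.57635e-05 s.
Cycle = t_tx + RTT = 0.00434876 s.
Utilization = t_tx / cycle = 0.004333/0.00434876 = 99.6 %.

99.6 %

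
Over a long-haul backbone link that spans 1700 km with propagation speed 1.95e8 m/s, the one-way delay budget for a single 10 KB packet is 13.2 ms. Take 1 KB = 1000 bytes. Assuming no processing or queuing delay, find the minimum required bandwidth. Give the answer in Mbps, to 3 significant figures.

L = 80000 bits.
Propagation delay = 1700000 / 195000000 = 8.71795 ms.
Transmission budget = 13.2 − 8.71795 = 4.48205 ms.
R ≥ L / t_tx = 80000 bits / 0.00448205 s = 17.8 Mbps.

17.8 Mbps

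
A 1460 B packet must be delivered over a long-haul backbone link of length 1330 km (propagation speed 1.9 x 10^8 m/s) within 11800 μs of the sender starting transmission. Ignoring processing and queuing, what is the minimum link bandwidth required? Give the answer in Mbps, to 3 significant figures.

2.43 Mbps

L = 11680 bits.
Propagation delay = 1330000 / 190000000 = 7000 μs.
Transmission budget = 11800 − 7000 = 4800 μs.
R ≥ L / t_tx = 11680 bits / 0.0048 s = 2.43 Mbps.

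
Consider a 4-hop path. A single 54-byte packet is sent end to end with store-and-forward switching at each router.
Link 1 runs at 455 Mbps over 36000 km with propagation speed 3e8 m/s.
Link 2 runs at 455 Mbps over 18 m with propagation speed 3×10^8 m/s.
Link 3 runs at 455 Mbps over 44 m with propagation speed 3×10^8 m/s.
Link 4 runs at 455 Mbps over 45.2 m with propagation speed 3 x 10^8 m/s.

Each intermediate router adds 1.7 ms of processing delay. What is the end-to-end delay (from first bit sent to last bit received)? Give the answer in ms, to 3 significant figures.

125 ms

L = 54 × 8 = 432 bits.
Transmission delay per hop = L/R = 432/455000000 = 0.000949451 ms; 4 hops → 0.0037978 ms.
Propagation delays (d/s per hop): 120, 6e-05, 0.000146667, 0.000150667 ms; sum = 120 ms.
Processing at 3 router(s): 3 × 1.7 ms = 5.1 ms.
End-to-end = 125 ms.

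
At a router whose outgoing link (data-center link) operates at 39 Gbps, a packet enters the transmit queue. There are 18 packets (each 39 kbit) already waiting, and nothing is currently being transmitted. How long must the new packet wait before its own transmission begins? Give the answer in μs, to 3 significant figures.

Each queued packet: L/R = 39000/39000000000 = 1 μs.
18 queued → 18 μs.
Queuing delay = 18.0 μs.

18.0 μs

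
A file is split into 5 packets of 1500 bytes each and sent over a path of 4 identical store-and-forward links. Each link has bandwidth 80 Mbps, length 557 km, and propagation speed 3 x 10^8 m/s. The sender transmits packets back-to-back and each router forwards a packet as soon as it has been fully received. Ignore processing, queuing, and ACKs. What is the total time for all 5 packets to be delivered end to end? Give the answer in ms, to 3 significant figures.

Per-hop transmission t_tx = L/R = 12000/80000000 = 0.15 ms.
Per-hop propagation t_prop = 557000/300000000 = 1.85667 ms.
Pipeline fill: first packet needs 4·t_tx to clear all hops; remaining 4 packets each add one t_tx.
Total = (4+5-1)·t_tx + 4·t_prop = 8·0.15 + 4·1.85667 = 8.63 ms.

8.63 ms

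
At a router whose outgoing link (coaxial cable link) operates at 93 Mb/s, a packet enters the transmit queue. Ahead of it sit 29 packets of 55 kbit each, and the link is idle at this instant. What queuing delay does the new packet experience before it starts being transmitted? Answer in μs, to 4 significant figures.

17150 μs

Each queued packet: L/R = 55000/93000000 = 591.398 μs.
29 queued → 17150.5 μs.
Queuing delay = 17150 μs.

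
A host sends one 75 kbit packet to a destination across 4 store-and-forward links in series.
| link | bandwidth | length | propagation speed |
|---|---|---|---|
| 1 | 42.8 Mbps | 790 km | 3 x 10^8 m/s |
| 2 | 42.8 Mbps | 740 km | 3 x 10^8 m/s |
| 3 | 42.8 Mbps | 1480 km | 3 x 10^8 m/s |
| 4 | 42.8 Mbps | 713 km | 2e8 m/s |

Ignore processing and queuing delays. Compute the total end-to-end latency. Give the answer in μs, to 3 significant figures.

L = 75000 bits.
Transmission delay per hop = L/R = 75000/42800000 = 1752.34 μs; 4 hops → 7009.35 μs.
Propagation delays (d/s per hop): 2633.33, 2466.67, 4933.33, 3565 μs; sum = 13598.3 μs.
End-to-end = 20600 μs.

20600 μs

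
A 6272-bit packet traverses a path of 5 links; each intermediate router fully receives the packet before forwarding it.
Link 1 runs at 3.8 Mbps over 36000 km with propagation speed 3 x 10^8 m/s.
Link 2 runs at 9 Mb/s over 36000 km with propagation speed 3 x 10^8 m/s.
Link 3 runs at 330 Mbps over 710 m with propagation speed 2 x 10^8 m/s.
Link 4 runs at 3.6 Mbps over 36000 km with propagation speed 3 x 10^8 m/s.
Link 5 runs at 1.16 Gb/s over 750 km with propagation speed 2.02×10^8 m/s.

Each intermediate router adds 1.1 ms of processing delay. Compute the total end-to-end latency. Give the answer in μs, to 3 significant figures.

Transmission delays (L/R per hop): 1650.53, 696.889, 19.0061, 1742.22, 5.4069 μs; sum = 4114.05 μs.
Propagation delays (d/s per hop): 120000, 120000, 3.55, 120000, 3712.87 μs; sum = 363716 μs.
Processing at 4 router(s): 4 × 1.1 ms = 4400 μs.
End-to-end = 372000 μs.

372000 μs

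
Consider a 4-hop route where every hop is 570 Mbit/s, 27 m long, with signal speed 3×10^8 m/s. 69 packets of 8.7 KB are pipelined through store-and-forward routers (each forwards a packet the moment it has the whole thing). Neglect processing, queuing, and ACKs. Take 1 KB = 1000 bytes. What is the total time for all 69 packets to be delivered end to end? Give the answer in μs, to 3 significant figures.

8790 μs

Per-hop transmission t_tx = L/R = 69600/570000000 = 122.105 μs.
Per-hop propagation t_prop = 27/300000000 = 0.09 μs.
Pipeline fill: first packet needs 4·t_tx to clear all hops; remaining 68 packets each add one t_tx.
Total = (4+69-1)·t_tx + 4·t_prop = 72·122.105 + 4·0.09 = 8790 μs.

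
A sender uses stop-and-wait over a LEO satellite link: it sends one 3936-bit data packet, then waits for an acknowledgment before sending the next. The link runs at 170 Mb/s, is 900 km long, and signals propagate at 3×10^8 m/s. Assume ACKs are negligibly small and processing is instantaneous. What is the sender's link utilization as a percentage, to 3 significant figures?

t_tx = L/R = 3936/170000000 = 2.31529e-05 s.
t_prop = 900000/300000000 = 0.003 s; RTT = 0.006 s.
Cycle = t_tx + RTT = 0.00602315 s.
Utilization = t_tx / cycle = 2.31529e-05/0.00602315 = 0.384 %.

0.384 %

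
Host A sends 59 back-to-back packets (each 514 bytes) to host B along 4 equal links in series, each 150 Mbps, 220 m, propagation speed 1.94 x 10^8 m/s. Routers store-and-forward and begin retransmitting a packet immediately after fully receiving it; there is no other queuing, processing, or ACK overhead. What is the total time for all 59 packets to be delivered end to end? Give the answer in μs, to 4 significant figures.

Per-hop transmission t_tx = L/R = 4112/150000000 = 27.4133 μs.
Per-hop propagation t_prop = 220/194000000 = 1.13402 μs.
Pipeline fill: first packet needs 4·t_tx to clear all hops; remaining 58 packets each add one t_tx.
Total = (4+59-1)·t_tx + 4·t_prop = 62·27.4133 + 4·1.13402 = 1704 μs.

1704 μs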